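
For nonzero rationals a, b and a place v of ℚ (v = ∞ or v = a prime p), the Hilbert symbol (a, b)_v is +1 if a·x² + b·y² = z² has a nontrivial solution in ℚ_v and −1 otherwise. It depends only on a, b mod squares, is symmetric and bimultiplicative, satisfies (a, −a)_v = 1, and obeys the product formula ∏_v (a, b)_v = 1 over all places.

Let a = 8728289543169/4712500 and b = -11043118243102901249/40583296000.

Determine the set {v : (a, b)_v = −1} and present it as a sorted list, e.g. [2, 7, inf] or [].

(a, b) ≡ (12442885, -303485) mod (ℚ^×)²; places V = {2, 3, 5, 7, 13, 17, 23, 29, 31, 41, ∞}.
(a,b)_∞: sgn(12442885)=+, sgn(-303485)=−, so +1.
(a,b)_23: α=3, u≡4; β=3, v≡19 (mod 23); (4|23)=+1, (19|23)=-1; sign (−1)^1·+1^3·-1^3 = +1.
(a,b)_29: α=-1, u≡8; β=-3, v≡9 (mod 29); (8|29)=-1, (9|29)=+1; sign (−1)^0·-1^-3·+1^-1 = -1.
(a,b)_5: α=-5, u≡3; β=-3, v≡2 (mod 5); (3|5)=-1, (2|5)=-1; sign (−1)^0·-1^-3·-1^-5 = +1.
(a,b)_3: α=2, u≡1; β=0, v≡1 (mod 3); (1|3)=+1, (1|3)=+1; sign (−1)^0·+1^0·+1^2 = +1.
(a,b)_31: α=2, u≡3; β=4, v≡14 (mod 31); (3|31)=-1, (14|31)=+1; sign (−1)^0·-1^4·+1^2 = +1.
(a,b)_13: α=-1, u≡5; β=-1, v≡9 (mod 13); (5|13)=-1, (9|13)=+1; sign (−1)^0·-1^-1·+1^-1 = -1.
(a,b)_17: α=2, u≡3; β=4, v≡13 (mod 17); (3|17)=-1, (13|17)=+1; sign (−1)^0·-1^4·+1^2 = +1.
(a,b)_7: α=1, u≡3; β=1, v≡6 (mod 7); (3|7)=-1, (6|7)=-1; sign (−1)^1·-1^1·-1^1 = -1.
(a,b)_41: α=1, u≡34; β=2, v≡17 (mod 41); (34|41)=-1, (17|41)=-1; sign (−1)^0·-1^2·-1^1 = -1.
(a,b)_2: α=-2, β=-10; u≡5, v≡3 (mod 8); ε(u)ε(v)=0·1, αω(v)=-2·1, βω(u)=-10·1; sum ≡ 0  ⇒  +1.
|Ram(12442885, -303485)| = 4, even; anisotropic at {7, 13, 29, 41}.

[7, 13, 29, 41]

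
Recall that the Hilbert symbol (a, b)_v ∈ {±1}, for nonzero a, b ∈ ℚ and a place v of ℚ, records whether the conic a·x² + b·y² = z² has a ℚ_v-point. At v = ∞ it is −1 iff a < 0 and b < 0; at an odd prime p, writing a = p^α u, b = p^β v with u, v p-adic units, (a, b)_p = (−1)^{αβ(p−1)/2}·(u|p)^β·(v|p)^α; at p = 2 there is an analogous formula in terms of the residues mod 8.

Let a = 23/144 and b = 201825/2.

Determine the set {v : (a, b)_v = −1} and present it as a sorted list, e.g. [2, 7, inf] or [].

(a, b) ≡ (23, 1794) mod (ℚ^×)²; places V = {2, 3, 5, 13, 23, ∞}.
(a,b)_23: α=1, u≡4; β=1, v≡6 (mod 23); (4|23)=+1, (6|23)=+1; sign (−1)^1·+1^1·+1^1 = -1.
(a,b)_∞: sgn(23)=+, sgn(1794)=+, so +1.
(a,b)_3: α=-2, u≡2; β=3, v≡1 (mod 3); (2|3)=-1, (1|3)=+1; sign (−1)^0·-1^3·+1^-2 = -1.
(a,b)_2: α=-4, β=-1; u≡7, v≡1 (mod 8); ε(u)ε(v)=1·0, αω(v)=-4·0, βω(u)=-1·0; sum ≡ 0  ⇒  +1.
(a,b)_13: α=0, u≡10; β=1, v≡8 (mod 13); (10|13)=+1, (8|13)=-1; sign (−1)^0·+1^1·-1^0 = +1.
(a,b)_5: α=0, u≡2; β=2, v≡4 (mod 5); (2|5)=-1, (4|5)=+1; sign (−1)^0·-1^2·+1^0 = +1.
(23, 1794 / ℚ) ramifies at {3, 23}: a division algebra.

[3, 23]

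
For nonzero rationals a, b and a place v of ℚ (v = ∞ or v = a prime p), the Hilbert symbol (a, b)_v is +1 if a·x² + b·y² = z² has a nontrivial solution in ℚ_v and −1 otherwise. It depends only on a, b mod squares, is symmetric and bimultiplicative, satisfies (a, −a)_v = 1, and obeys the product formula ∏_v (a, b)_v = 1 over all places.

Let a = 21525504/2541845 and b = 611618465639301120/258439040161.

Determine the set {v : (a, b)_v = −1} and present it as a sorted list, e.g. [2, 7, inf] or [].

Mod squares: a ≡ 2145, b ≡ 330. Check v ∈ {∞, 2, 3, 5, 7, 11, 13, 23, 31}.
v=5: a=5^-1·(≡1), b=5^1·(≡4) mod 5; (1|5)=+1, (4|5)=+1; (−1)^{-1·1·2}·(+1)^1·(+1)^-1 = +1.
v=31: a=31^-2·(≡22), b=31^-4·(≡25) mod 31; (22|31)=-1, (25|31)=+1; (−1)^{-2·-4·15}·(-1)^-4·(+1)^-2 = +1.
v=23: a=23^-2·(≡6), b=23^-4·(≡4) mod 23; (6|23)=+1, (4|23)=+1; (−1)^{-2·-4·11}·(+1)^-4·(+1)^-2 = +1.
v=3: a=3^1·(≡1), b=3^3·(≡2) mod 3; (1|3)=+1, (2|3)=-1; (−1)^{1·3·1}·(+1)^3·(-1)^1 = +1.
v=7: a=7^2·(≡5), b=7^4·(≡1) mod 7; (5|7)=-1, (1|7)=+1; (−1)^{2·4·3}·(-1)^4·(+1)^2 = +1.
v=11: a=11^1·(≡7), b=11^3·(≡7) mod 11; (7|11)=-1, (7|11)=-1; (−1)^{1·3·5}·(-1)^3·(-1)^1 = -1.
v=2: v_2(a)=10, v_2(b)=23; units ≡ 1, 5 (mod 8); ε·ε+αω+βω = 0·0+10·1+23·0 ≡ 0  ⇒  (a,b)_2 = +1.
v=∞: 2145 > 0 and 330 > 0  ⇒  (a,b)_∞ = +1.
v=13: a=13^1·(≡9), b=13^2·(≡5) mod 13; (9|13)=+1, (5|13)=-1; (−1)^{1·2·6}·(+1)^2·(-1)^1 = -1.
Ram(2145, 330) = {11, 13}; no ℚ_11-point on the conic.

[11, 13]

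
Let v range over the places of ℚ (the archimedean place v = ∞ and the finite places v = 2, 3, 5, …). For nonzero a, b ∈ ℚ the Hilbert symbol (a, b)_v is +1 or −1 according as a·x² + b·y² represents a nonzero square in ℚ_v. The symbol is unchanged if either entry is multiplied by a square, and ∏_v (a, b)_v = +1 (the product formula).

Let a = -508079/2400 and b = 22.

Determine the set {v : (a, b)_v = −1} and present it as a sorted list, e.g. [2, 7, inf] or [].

Mod squares: a ≡ -25194, b ≡ 22. Check v ∈ {∞, 2, 3, 5, 11, 13, 17, 19}.
v=11: a=11^2·(≡7), b=11^1·(≡2) mod 11; (7|11)=-1, (2|11)=-1; (−1)^{2·1·5}·(-1)^1·(-1)^2 = -1.
v=3: a=3^-1·(≡2), b=3^0·(≡1) mod 3; (2|3)=-1, (1|3)=+1; (−1)^{-1·0·1}·(-1)^0·(+1)^-1 = +1.
v=13: a=13^1·(≡1), b=13^0·(≡9) mod 13; (1|13)=+1, (9|13)=+1; (−1)^{1·0·6}·(+1)^0·(+1)^1 = +1.
v=17: a=17^1·(≡11), b=17^0·(≡5) mod 17; (11|17)=-1, (5|17)=-1; (−1)^{1·0·8}·(-1)^0·(-1)^1 = -1.
v=∞: -25194 < 0 and 22 > 0  ⇒  (a,b)_∞ = +1.
v=19: a=19^1·(≡5), b=19^0·(≡3) mod 19; (5|19)=+1, (3|19)=-1; (−1)^{1·0·9}·(+1)^0·(-1)^1 = -1.
v=5: a=5^-2·(≡1), b=5^0·(≡2) mod 5; (1|5)=+1, (2|5)=-1; (−1)^{-2·0·2}·(+1)^0·(-1)^-2 = +1.
v=2: v_2(a)=-5, v_2(b)=1; units ≡ 3, 3 (mod 8); ε·ε+αω+βω = 1·1+-5·1+1·1 ≡ 1  ⇒  (a,b)_2 = -1.
Ram(-25194, 22) = {2, 11, 17, 19}; no ℚ_2-point on the conic.

[2, 11, 17, 19]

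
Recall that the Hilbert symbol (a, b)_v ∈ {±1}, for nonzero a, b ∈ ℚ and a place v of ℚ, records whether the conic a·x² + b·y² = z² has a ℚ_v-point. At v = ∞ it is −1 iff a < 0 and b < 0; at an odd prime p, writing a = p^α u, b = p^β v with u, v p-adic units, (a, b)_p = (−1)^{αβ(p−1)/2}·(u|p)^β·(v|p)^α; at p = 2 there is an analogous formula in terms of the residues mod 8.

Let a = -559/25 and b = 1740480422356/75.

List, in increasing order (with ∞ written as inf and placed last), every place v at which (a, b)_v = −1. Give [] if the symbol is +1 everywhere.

Mod squares: a ≡ -559, b ≡ 4177407. Check v ∈ {∞, 2, 3, 5, 13, 43, 47, 53}.
v=53: a=53^0·(≡37), b=53^1·(≡48) mod 53; (37|53)=+1, (48|53)=-1; (−1)^{0·1·26}·(+1)^1·(-1)^0 = +1.
v=5: a=5^-2·(≡1), b=5^-2·(≡2) mod 5; (1|5)=+1, (2|5)=-1; (−1)^{-2·-2·2}·(+1)^-2·(-1)^-2 = +1.
v=2: v_2(a)=0, v_2(b)=2; units ≡ 1, 7 (mod 8); ε·ε+αω+βω = 0·1+0·0+2·0 ≡ 0  ⇒  (a,b)_2 = +1.
v=3: a=3^0·(≡2), b=3^-1·(≡1) mod 3; (2|3)=-1, (1|3)=+1; (−1)^{0·-1·1}·(-1)^-1·(+1)^0 = -1.
v=∞: -559 < 0 and 4177407 > 0  ⇒  (a,b)_∞ = +1.
v=43: a=43^1·(≡27), b=43^3·(≡20) mod 43; (27|43)=-1, (20|43)=-1; (−1)^{1·3·21}·(-1)^3·(-1)^1 = -1.
v=13: a=13^1·(≡4), b=13^3·(≡2) mod 13; (4|13)=+1, (2|13)=-1; (−1)^{1·3·6}·(+1)^3·(-1)^1 = -1.
v=47: a=47^0·(≡19), b=47^1·(≡7) mod 47; (19|47)=-1, (7|47)=+1; (−1)^{0·1·23}·(-1)^1·(+1)^0 = -1.
Ram(-559, 4177407) = {3, 13, 43, 47}; no ℚ_3-point on the conic.

[3, 13, 43, 47]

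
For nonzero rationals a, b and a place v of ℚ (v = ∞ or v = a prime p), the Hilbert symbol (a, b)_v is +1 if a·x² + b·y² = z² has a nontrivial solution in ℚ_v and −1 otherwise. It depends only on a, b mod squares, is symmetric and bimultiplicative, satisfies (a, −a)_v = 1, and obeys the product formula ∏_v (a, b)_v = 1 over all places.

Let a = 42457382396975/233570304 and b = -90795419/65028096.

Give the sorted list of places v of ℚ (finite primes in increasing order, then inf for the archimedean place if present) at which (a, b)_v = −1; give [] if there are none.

[11, 13, 17, 19]

(a, b) ≡ (46189, -11) mod (ℚ^×)²; places V = {2, 3, 5, 7, 11, 13, 17, 19, ∞}.
(a,b)_13: α=5, u≡10; β=4, v≡2 (mod 13); (10|13)=+1, (2|13)=-1; sign (−1)^0·+1^4·-1^5 = -1.
(a,b)_19: α=1, u≡10; β=0, v≡2 (mod 19); (10|19)=-1, (2|19)=-1; sign (−1)^0·-1^0·-1^1 = -1.
(a,b)_3: α=-4, u≡1; β=-4, v≡1 (mod 3); (1|3)=+1, (1|3)=+1; sign (−1)^0·+1^-4·+1^-4 = +1.
(a,b)_∞: sgn(46189)=+, sgn(-11)=−, so +1.
(a,b)_2: α=-18, β=-14; u≡5, v≡5 (mod 8); ε(u)ε(v)=0·0, αω(v)=-18·1, βω(u)=-14·1; sum ≡ 0  ⇒  +1.
(a,b)_5: α=2, u≡1; β=0, v≡1 (mod 5); (1|5)=+1, (1|5)=+1; sign (−1)^0·+1^0·+1^2 = +1.
(a,b)_17: α=3, u≡7; β=2, v≡3 (mod 17); (7|17)=-1, (3|17)=-1; sign (−1)^0·-1^2·-1^3 = -1.
(a,b)_7: α=2, u≡3; β=-2, v≡3 (mod 7); (3|7)=-1, (3|7)=-1; sign (−1)^0·-1^-2·-1^2 = +1.
(a,b)_11: α=-1, u≡7; β=1, v≡7 (mod 11); (7|11)=-1, (7|11)=-1; sign (−1)^1·-1^1·-1^-1 = -1.
Ram(46189, -11) = {11, 13, 17, 19}; no ℚ_11-point on the conic.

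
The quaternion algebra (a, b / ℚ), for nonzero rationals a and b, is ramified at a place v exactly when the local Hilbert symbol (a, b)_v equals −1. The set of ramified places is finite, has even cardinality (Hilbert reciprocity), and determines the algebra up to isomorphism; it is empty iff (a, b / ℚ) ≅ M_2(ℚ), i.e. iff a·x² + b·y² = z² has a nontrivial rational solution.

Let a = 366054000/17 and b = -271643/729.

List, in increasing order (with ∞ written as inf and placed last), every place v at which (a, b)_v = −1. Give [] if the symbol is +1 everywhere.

(a, b) ≡ (255, -323) mod (ℚ^×)²; places V = {2, 3, 5, 13, 17, 19, 29, ∞}.
(a,b)_∞: sgn(255)=+, sgn(-323)=−, so +1.
(a,b)_19: α=2, u≡15; β=1, v≡15 (mod 19); (15|19)=-1, (15|19)=-1; sign (−1)^0·-1^1·-1^2 = -1.
(a,b)_29: α=0, u≡20; β=2, v≡28 (mod 29); (20|29)=+1, (28|29)=+1; sign (−1)^0·+1^2·+1^0 = +1.
(a,b)_3: α=1, u≡1; β=-6, v≡1 (mod 3); (1|3)=+1, (1|3)=+1; sign (−1)^0·+1^-6·+1^1 = +1.
(a,b)_2: α=4, β=0; u≡7, v≡5 (mod 8); ε(u)ε(v)=1·0, αω(v)=4·1, βω(u)=0·0; sum ≡ 0  ⇒  +1.
(a,b)_17: α=-1, u≡4; β=1, v≡8 (mod 17); (4|17)=+1, (8|17)=+1; sign (−1)^0·+1^1·+1^-1 = +1.
(a,b)_5: α=3, u≡1; β=0, v≡3 (mod 5); (1|5)=+1, (3|5)=-1; sign (−1)^0·+1^0·-1^3 = -1.
(a,b)_13: α=2, u≡11; β=0, v≡5 (mod 13); (11|13)=-1, (5|13)=-1; sign (−1)^0·-1^0·-1^2 = +1.
|Ram(255, -323)| = 2, even; anisotropic at {5, 19}.

[5, 19]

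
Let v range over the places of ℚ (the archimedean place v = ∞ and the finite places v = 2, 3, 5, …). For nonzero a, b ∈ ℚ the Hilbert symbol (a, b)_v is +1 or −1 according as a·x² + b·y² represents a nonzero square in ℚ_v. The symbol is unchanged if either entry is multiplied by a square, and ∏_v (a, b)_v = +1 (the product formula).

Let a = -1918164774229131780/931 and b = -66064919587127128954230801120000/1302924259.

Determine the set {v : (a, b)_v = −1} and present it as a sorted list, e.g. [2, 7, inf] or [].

[5, 11, 17, 29, 37, inf]

(a, b) ≡ (-59755, -224257) mod (ℚ^×)²; places V = {2, 3, 5, 7, 11, 13, 17, 19, 23, 29, 37, ∞}.
(a,b)_17: α=3, u≡2; β=4, v≡5 (mod 17); (2|17)=+1, (5|17)=-1; sign (−1)^0·+1^4·-1^3 = -1.
(a,b)_29: α=2, u≡12; β=3, v≡12 (mod 29); (12|29)=-1, (12|29)=-1; sign (−1)^0·-1^3·-1^2 = -1.
(a,b)_2: α=2, β=8; u≡5, v≡7 (mod 8); ε(u)ε(v)=0·1, αω(v)=2·0, βω(u)=8·1; sum ≡ 0  ⇒  +1.
(a,b)_23: α=2, u≡11; β=2, v≡1 (mod 23); (11|23)=-1, (1|23)=+1; sign (−1)^0·-1^2·+1^2 = +1.
(a,b)_13: α=0, u≡8; β=-4, v≡2 (mod 13); (8|13)=-1, (2|13)=-1; sign (−1)^0·-1^-4·-1^0 = +1.
(a,b)_7: α=-2, u≡1; β=-4, v≡1 (mod 7); (1|7)=+1, (1|7)=+1; sign (−1)^0·+1^-4·+1^-2 = +1.
(a,b)_19: α=-1, u≡11; β=-1, v≡8 (mod 19); (11|19)=+1, (8|19)=-1; sign (−1)^1·+1^-1·-1^-1 = +1.
(a,b)_5: α=1, u≡4; β=4, v≡2 (mod 5); (4|5)=+1, (2|5)=-1; sign (−1)^0·+1^4·-1^1 = -1.
(a,b)_∞: sgn(-59755)=−, sgn(-224257)=−, so -1.
(a,b)_37: α=1, u≡31; β=1, v≡30 (mod 37); (31|37)=-1, (30|37)=+1; sign (−1)^0·-1^1·+1^1 = -1.
(a,b)_11: α=4, u≡6; β=7, v≡6 (mod 11); (6|11)=-1, (6|11)=-1; sign (−1)^0·-1^7·-1^4 = -1.
(a,b)_3: α=4, u≡2; β=12, v≡2 (mod 3); (2|3)=-1, (2|3)=-1; sign (−1)^0·-1^12·-1^4 = +1.
|Ram(-59755, -224257)| = 6, even; anisotropic at {5, 11, 17, 29, 37, ∞}.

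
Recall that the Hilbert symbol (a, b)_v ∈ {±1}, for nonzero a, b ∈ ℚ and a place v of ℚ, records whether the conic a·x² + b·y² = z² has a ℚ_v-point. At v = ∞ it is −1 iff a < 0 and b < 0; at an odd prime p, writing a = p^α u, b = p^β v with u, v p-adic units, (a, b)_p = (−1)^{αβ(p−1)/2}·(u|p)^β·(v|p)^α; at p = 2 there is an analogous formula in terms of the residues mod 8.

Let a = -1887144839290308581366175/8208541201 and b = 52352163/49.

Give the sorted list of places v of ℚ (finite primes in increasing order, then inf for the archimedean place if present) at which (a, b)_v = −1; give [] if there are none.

[17, 19]

(a, b) ≡ (-23, 646323) mod (ℚ^×)²; places V = {2, 3, 5, 7, 13, 17, 19, 23, 29, 43, 53, ∞}.
(a,b)_13: α=2, u≡1; β=0, v≡11 (mod 13); (1|13)=+1, (11|13)=-1; sign (−1)^0·+1^0·-1^2 = +1.
(a,b)_29: α=2, u≡1; β=1, v≡10 (mod 29); (1|29)=+1, (10|29)=-1; sign (−1)^0·+1^1·-1^2 = +1.
(a,b)_7: α=-4, u≡5; β=-2, v≡3 (mod 7); (5|7)=-1, (3|7)=-1; sign (−1)^0·-1^-2·-1^-4 = +1.
(a,b)_∞: sgn(-23)=−, sgn(646323)=+, so +1.
(a,b)_2: α=0, β=0; u≡1, v≡3 (mod 8); ε(u)ε(v)=0·1, αω(v)=0·1, βω(u)=0·0; sum ≡ 0  ⇒  +1.
(a,b)_19: α=2, u≡10; β=1, v≡17 (mod 19); (10|19)=-1, (17|19)=+1; sign (−1)^0·-1^1·+1^2 = -1.
(a,b)_43: α=-4, u≡33; β=0, v≡37 (mod 43); (33|43)=-1, (37|43)=-1; sign (−1)^0·-1^0·-1^-4 = +1.
(a,b)_53: α=2, u≡22; β=0, v≡31 (mod 53); (22|53)=-1, (31|53)=-1; sign (−1)^0·-1^0·-1^2 = +1.
(a,b)_5: α=2, u≡3; β=0, v≡2 (mod 5); (3|5)=-1, (2|5)=-1; sign (−1)^0·-1^0·-1^2 = +1.
(a,b)_17: α=0, u≡5; β=1, v≡14 (mod 17); (5|17)=-1, (14|17)=-1; sign (−1)^0·-1^1·-1^0 = -1.
(a,b)_23: α=3, u≡7; β=1, v≡3 (mod 23); (7|23)=-1, (3|23)=+1; sign (−1)^1·-1^1·+1^3 = +1.
(a,b)_3: α=16, u≡1; β=5, v≡2 (mod 3); (1|3)=+1, (2|3)=-1; sign (−1)^0·+1^5·-1^16 = +1.
|Ram(-23, 646323)| = 2, even; anisotropic at {17, 19}.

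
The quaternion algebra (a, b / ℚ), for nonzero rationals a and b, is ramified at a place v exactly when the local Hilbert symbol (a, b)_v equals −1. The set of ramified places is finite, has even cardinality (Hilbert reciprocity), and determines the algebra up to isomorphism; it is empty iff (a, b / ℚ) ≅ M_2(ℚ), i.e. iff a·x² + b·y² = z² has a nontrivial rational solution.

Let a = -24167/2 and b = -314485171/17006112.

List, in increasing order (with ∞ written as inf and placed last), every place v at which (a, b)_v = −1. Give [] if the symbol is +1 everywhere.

(a, b) ≡ (-286, -182) mod (ℚ^×)²; places V = {2, 3, 7, 11, 13, ∞}.
(a,b)_13: α=3, u≡1; β=5, v≡4 (mod 13); (1|13)=+1, (4|13)=+1; sign (−1)^0·+1^5·+1^3 = +1.
(a,b)_2: α=-1, β=-5; u≡1, v≡5 (mod 8); ε(u)ε(v)=0·0, αω(v)=-1·1, βω(u)=-5·0; sum ≡ 1  ⇒  -1.
(a,b)_3: α=0, u≡2; β=-12, v≡1 (mod 3); (2|3)=-1, (1|3)=+1; sign (−1)^0·-1^-12·+1^0 = +1.
(a,b)_11: α=1, u≡7; β=2, v≡9 (mod 11); (7|11)=-1, (9|11)=+1; sign (−1)^0·-1^2·+1^1 = +1.
(a,b)_∞: sgn(-286)=−, sgn(-182)=−, so -1.
(a,b)_7: α=0, u≡2; β=1, v≡4 (mod 7); (2|7)=+1, (4|7)=+1; sign (−1)^0·+1^1·+1^0 = +1.
|Ram(-286, -182)| = 2, even; anisotropic at {2, ∞}.

[2, inf]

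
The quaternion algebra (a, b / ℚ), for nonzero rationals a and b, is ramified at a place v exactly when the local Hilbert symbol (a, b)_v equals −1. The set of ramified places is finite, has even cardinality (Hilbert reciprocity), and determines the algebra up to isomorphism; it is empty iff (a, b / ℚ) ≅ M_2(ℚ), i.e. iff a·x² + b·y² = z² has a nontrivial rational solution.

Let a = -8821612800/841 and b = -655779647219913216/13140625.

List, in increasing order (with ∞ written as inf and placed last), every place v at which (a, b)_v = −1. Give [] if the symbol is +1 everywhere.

[2, 3, 7, inf]

Mod squares: a ≡ -17017, b ≡ -546. Check v ∈ {∞, 2, 3, 5, 7, 11, 13, 17, 29}.
v=11: a=11^1·(≡9), b=11^4·(≡9) mod 11; (9|11)=+1, (9|11)=+1; (−1)^{1·4·5}·(+1)^4·(+1)^1 = +1.
v=13: a=13^1·(≡1), b=13^3·(≡9) mod 13; (1|13)=+1, (9|13)=+1; (−1)^{1·3·6}·(+1)^3·(+1)^1 = +1.
v=17: a=17^1·(≡9), b=17^2·(≡8) mod 17; (9|17)=+1, (8|17)=+1; (−1)^{1·2·8}·(+1)^2·(+1)^1 = +1.
v=7: a=7^1·(≡5), b=7^1·(≡6) mod 7; (5|7)=-1, (6|7)=-1; (−1)^{1·1·3}·(-1)^1·(-1)^1 = -1.
v=29: a=29^-2·(≡5), b=29^-2·(≡16) mod 29; (5|29)=+1, (16|29)=+1; (−1)^{-2·-2·14}·(+1)^-2·(+1)^-2 = +1.
v=∞: -17017 < 0 and -546 < 0  ⇒  (a,b)_∞ = -1.
v=2: v_2(a)=8, v_2(b)=9; units ≡ 7, 7 (mod 8); ε·ε+αω+βω = 1·1+8·0+9·0 ≡ 1  ⇒  (a,b)_2 = -1.
v=5: a=5^2·(≡3), b=5^-6·(≡4) mod 5; (3|5)=-1, (4|5)=+1; (−1)^{2·-6·2}·(-1)^-6·(+1)^2 = +1.
v=3: a=3^4·(≡2), b=3^9·(≡1) mod 3; (2|3)=-1, (1|3)=+1; (−1)^{4·9·1}·(-1)^9·(+1)^4 = -1.
|Ram(-17017, -546)| = 4, even; anisotropic at {2, 3, 7, ∞}.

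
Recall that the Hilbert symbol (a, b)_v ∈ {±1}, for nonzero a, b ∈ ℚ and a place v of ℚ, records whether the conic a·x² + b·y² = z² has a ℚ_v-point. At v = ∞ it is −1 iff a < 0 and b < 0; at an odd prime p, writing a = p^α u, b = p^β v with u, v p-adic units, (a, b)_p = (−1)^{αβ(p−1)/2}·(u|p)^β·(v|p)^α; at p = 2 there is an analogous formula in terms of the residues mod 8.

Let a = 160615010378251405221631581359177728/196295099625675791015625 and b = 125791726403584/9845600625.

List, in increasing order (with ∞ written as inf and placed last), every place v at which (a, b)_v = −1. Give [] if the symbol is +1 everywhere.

[11, 19]

(a, b) ≡ (22, 19) mod (ℚ^×)²; places V = {2, 3, 5, 7, 11, 13, 19, 23, ∞}.
(a,b)_2: α=29, β=16; u≡3, v≡3 (mod 8); ε(u)ε(v)=1·1, αω(v)=29·1, βω(u)=16·1; sum ≡ 0  ⇒  +1.
(a,b)_7: α=-8, u≡2; β=-4, v≡6 (mod 7); (2|7)=+1, (6|7)=-1; sign (−1)^0·+1^-4·-1^-8 = +1.
(a,b)_5: α=-10, u≡3; β=-4, v≡4 (mod 5); (3|5)=-1, (4|5)=+1; sign (−1)^0·-1^-4·+1^-10 = +1.
(a,b)_3: α=-20, u≡1; β=-8, v≡1 (mod 3); (1|3)=+1, (1|3)=+1; sign (−1)^0·+1^-8·+1^-20 = +1.
(a,b)_13: α=2, u≡9; β=0, v≡11 (mod 13); (9|13)=+1, (11|13)=-1; sign (−1)^0·+1^0·-1^2 = +1.
(a,b)_∞: sgn(22)=+, sgn(19)=+, so +1.
(a,b)_23: α=8, u≡19; β=4, v≡5 (mod 23); (19|23)=-1, (5|23)=-1; sign (−1)^0·-1^4·-1^8 = +1.
(a,b)_19: α=8, u≡2; β=3, v≡11 (mod 19); (2|19)=-1, (11|19)=+1; sign (−1)^0·-1^3·+1^8 = -1.
(a,b)_11: α=3, u≡6; β=0, v≡7 (mod 11); (6|11)=-1, (7|11)=-1; sign (−1)^0·-1^0·-1^3 = -1.
(22, 19 / ℚ) ramifies at {11, 19}: a division algebra.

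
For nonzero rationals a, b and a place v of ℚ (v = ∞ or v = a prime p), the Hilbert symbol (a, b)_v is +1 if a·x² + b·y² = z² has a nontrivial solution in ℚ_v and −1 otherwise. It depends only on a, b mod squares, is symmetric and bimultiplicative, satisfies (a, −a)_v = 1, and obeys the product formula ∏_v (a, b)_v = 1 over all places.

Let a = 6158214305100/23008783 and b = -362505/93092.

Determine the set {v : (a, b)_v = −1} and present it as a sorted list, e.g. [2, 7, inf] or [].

[5, 7, 13, 17]

(a, b) ≡ (357, -36465) mod (ℚ^×)²; places V = {2, 3, 5, 7, 11, 13, 17, 37, ∞}.
(a,b)_∞: sgn(357)=+, sgn(-36465)=−, so +1.
(a,b)_11: α=2, u≡1; β=1, v≡10 (mod 11); (1|11)=+1, (10|11)=-1; sign (−1)^0·+1^1·-1^2 = +1.
(a,b)_37: α=-2, u≡13; β=-2, v≡15 (mod 37); (13|37)=-1, (15|37)=-1; sign (−1)^0·-1^-2·-1^-2 = +1.
(a,b)_7: α=-5, u≡1; β=0, v≡3 (mod 7); (1|7)=+1, (3|7)=-1; sign (−1)^0·+1^0·-1^-5 = -1.
(a,b)_2: α=2, β=-2; u≡5, v≡7 (mod 8); ε(u)ε(v)=0·1, αω(v)=2·0, βω(u)=-2·1; sum ≡ 0  ⇒  +1.
(a,b)_17: α=1, u≡2; β=-1, v≡10 (mod 17); (2|17)=+1, (10|17)=-1; sign (−1)^0·+1^-1·-1^1 = -1.
(a,b)_3: α=11, u≡2; β=1, v≡1 (mod 3); (2|3)=-1, (1|3)=+1; sign (−1)^1·-1^1·+1^11 = +1.
(a,b)_13: α=2, u≡7; β=3, v≡9 (mod 13); (7|13)=-1, (9|13)=+1; sign (−1)^0·-1^3·+1^2 = -1.
(a,b)_5: α=2, u≡3; β=1, v≡2 (mod 5); (3|5)=-1, (2|5)=-1; sign (−1)^0·-1^1·-1^2 = -1.
(357, -36465 / ℚ) ramifies at {5, 7, 13, 17}: a division algebra.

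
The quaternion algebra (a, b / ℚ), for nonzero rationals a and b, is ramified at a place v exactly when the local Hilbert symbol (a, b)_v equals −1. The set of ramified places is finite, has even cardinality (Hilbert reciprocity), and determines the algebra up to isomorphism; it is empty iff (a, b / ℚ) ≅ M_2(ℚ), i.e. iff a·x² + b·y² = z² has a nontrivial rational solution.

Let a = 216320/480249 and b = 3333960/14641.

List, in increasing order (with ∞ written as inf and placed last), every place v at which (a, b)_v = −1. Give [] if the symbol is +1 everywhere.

[2, 3, 5, 7]

Mod squares: a ≡ 5, b ≡ 210. Check v ∈ {∞, 2, 3, 5, 7, 11, 13}.
v=7: a=7^-2·(≡6), b=7^3·(≡1) mod 7; (6|7)=-1, (1|7)=+1; (−1)^{-2·3·3}·(-1)^3·(+1)^-2 = -1.
v=5: a=5^1·(≡1), b=5^1·(≡2) mod 5; (1|5)=+1, (2|5)=-1; (−1)^{1·1·2}·(+1)^1·(-1)^1 = -1.
v=2: v_2(a)=8, v_2(b)=3; units ≡ 5, 1 (mod 8); ε·ε+αω+βω = 0·0+8·0+3·1 ≡ 1  ⇒  (a,b)_2 = -1.
v=3: a=3^-4·(≡2), b=3^5·(≡1) mod 3; (2|3)=-1, (1|3)=+1; (−1)^{-4·5·1}·(-1)^5·(+1)^-4 = -1.
v=∞: 5 > 0 and 210 > 0  ⇒  (a,b)_∞ = +1.
v=13: a=13^2·(≡2), b=13^0·(≡2) mod 13; (2|13)=-1, (2|13)=-1; (−1)^{2·0·6}·(-1)^0·(-1)^2 = +1.
v=11: a=11^-2·(≡3), b=11^-4·(≡3) mod 11; (3|11)=+1, (3|11)=+1; (−1)^{-2·-4·5}·(+1)^-4·(+1)^-2 = +1.
|Ram(5, 210)| = 4, even; anisotropic at {2, 3, 5, 7}.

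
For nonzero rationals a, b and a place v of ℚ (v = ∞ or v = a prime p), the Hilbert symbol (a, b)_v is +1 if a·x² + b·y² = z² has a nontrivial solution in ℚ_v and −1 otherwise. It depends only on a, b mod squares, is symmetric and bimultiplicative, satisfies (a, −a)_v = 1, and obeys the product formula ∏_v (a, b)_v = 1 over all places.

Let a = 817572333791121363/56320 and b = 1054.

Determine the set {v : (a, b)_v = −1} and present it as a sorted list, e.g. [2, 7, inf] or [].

[2, 17, 31, 37]

(a, b) ≡ (242165, 1054) mod (ℚ^×)²; places V = {2, 3, 5, 7, 11, 13, 17, 31, 37, ∞}.
(a,b)_5: α=-1, u≡2; β=0, v≡4 (mod 5); (2|5)=-1, (4|5)=+1; sign (−1)^0·-1^0·+1^-1 = +1.
(a,b)_2: α=-10, β=1; u≡5, v≡7 (mod 8); ε(u)ε(v)=0·1, αω(v)=-10·0, βω(u)=1·1; sum ≡ 1  ⇒  -1.
(a,b)_13: α=4, u≡1; β=0, v≡1 (mod 13); (1|13)=+1, (1|13)=+1; sign (−1)^0·+1^0·+1^4 = +1.
(a,b)_31: α=2, u≡27; β=1, v≡3 (mod 31); (27|31)=-1, (3|31)=-1; sign (−1)^0·-1^1·-1^2 = -1.
(a,b)_11: α=-1, u≡3; β=0, v≡9 (mod 11); (3|11)=+1, (9|11)=+1; sign (−1)^0·+1^0·+1^-1 = +1.
(a,b)_37: α=1, u≡3; β=0, v≡18 (mod 37); (3|37)=+1, (18|37)=-1; sign (−1)^0·+1^0·-1^1 = -1.
(a,b)_7: α=1, u≡2; β=0, v≡4 (mod 7); (2|7)=+1, (4|7)=+1; sign (−1)^0·+1^0·+1^1 = +1.
(a,b)_17: α=5, u≡8; β=1, v≡11 (mod 17); (8|17)=+1, (11|17)=-1; sign (−1)^0·+1^1·-1^5 = -1.
(a,b)_3: α=4, u≡2; β=0, v≡1 (mod 3); (2|3)=-1, (1|3)=+1; sign (−1)^0·-1^0·+1^4 = +1.
(a,b)_∞: sgn(242165)=+, sgn(1054)=+, so +1.
(242165, 1054 / ℚ) ramifies at {2, 17, 31, 37}: a division algebra.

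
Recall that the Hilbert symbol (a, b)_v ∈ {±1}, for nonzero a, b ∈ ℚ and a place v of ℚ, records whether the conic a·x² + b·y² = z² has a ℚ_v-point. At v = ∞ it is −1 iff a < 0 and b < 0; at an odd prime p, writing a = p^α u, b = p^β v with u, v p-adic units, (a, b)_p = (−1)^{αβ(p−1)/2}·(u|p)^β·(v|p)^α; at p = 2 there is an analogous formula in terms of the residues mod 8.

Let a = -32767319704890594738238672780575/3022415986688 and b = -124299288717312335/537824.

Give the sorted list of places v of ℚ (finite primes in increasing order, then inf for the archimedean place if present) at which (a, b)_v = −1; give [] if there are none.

[17, inf]

Mod squares: a ≡ -286, b ≡ -13090. Check v ∈ {∞, 2, 3, 5, 7, 11, 13, 17, 19, 41}.
v=19: a=19^10·(≡3), b=19^6·(≡17) mod 19; (3|19)=-1, (17|19)=+1; (−1)^{10·6·9}·(-1)^6·(+1)^10 = +1.
v=7: a=7^-8·(≡2), b=7^-5·(≡6) mod 7; (2|7)=+1, (6|7)=-1; (−1)^{-8·-5·3}·(+1)^-5·(-1)^-8 = +1.
v=3: a=3^2·(≡2), b=3^0·(≡2) mod 3; (2|3)=-1, (2|3)=-1; (−1)^{2·0·1}·(-1)^0·(-1)^2 = +1.
v=∞: -286 < 0 and -13090 < 0  ⇒  (a,b)_∞ = -1.
v=5: a=5^2·(≡4), b=5^1·(≡2) mod 5; (4|5)=+1, (2|5)=-1; (−1)^{2·1·2}·(+1)^1·(-1)^2 = +1.
v=17: a=17^2·(≡14), b=17^1·(≡11) mod 17; (14|17)=-1, (11|17)=-1; (−1)^{2·1·8}·(-1)^1·(-1)^2 = -1.
v=41: a=41^6·(≡25), b=41^4·(≡29) mod 41; (25|41)=+1, (29|41)=-1; (−1)^{6·4·20}·(+1)^4·(-1)^6 = +1.
v=2: v_2(a)=-19, v_2(b)=-5; units ≡ 1, 7 (mod 8); ε·ε+αω+βω = 0·1+-19·0+-5·0 ≡ 0  ⇒  (a,b)_2 = +1.
v=11: a=11^3·(≡2), b=11^1·(≡3) mod 11; (2|11)=-1, (3|11)=+1; (−1)^{3·1·5}·(-1)^1·(+1)^3 = +1.
v=13: a=13^1·(≡12), b=13^0·(≡10) mod 13; (12|13)=+1, (10|13)=+1; (−1)^{1·0·6}·(+1)^0·(+1)^1 = +1.
Ram(-286, -13090) = {17, ∞}; no ℚ_17-point on the conic.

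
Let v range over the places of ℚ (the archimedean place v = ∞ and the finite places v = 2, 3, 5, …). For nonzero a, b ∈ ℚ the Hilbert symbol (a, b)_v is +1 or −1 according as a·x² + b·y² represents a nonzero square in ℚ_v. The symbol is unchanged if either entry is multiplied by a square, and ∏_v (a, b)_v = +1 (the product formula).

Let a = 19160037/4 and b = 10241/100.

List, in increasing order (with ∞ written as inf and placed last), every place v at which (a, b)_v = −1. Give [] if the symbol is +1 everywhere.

Mod squares: a ≡ 12597, b ≡ 209. Check v ∈ {∞, 2, 3, 5, 7, 11, 13, 17, 19}.
v=7: a=7^0·(≡2), b=7^2·(≡3) mod 7; (2|7)=+1, (3|7)=-1; (−1)^{0·2·3}·(+1)^2·(-1)^0 = +1.
v=11: a=11^0·(≡7), b=11^1·(≡7) mod 11; (7|11)=-1, (7|11)=-1; (−1)^{0·1·5}·(-1)^1·(-1)^0 = -1.
v=5: a=5^0·(≡3), b=5^-2·(≡4) mod 5; (3|5)=-1, (4|5)=+1; (−1)^{0·-2·2}·(-1)^-2·(+1)^0 = +1.
v=2: v_2(a)=-2, v_2(b)=-2; units ≡ 5, 1 (mod 8); ε·ε+αω+βω = 0·0+-2·0+-2·1 ≡ 0  ⇒  (a,b)_2 = +1.
v=13: a=13^3·(≡6), b=13^0·(≡4) mod 13; (6|13)=-1, (4|13)=+1; (−1)^{3·0·6}·(-1)^0·(+1)^3 = +1.
v=19: a=19^1·(≡9), b=19^1·(≡9) mod 19; (9|19)=+1, (9|19)=+1; (−1)^{1·1·9}·(+1)^1·(+1)^1 = -1.
v=∞: 12597 > 0 and 209 > 0  ⇒  (a,b)_∞ = +1.
v=17: a=17^1·(≡3), b=17^0·(≡5) mod 17; (3|17)=-1, (5|17)=-1; (−1)^{1·0·8}·(-1)^0·(-1)^1 = -1.
v=3: a=3^3·(≡2), b=3^0·(≡2) mod 3; (2|3)=-1, (2|3)=-1; (−1)^{3·0·1}·(-1)^0·(-1)^3 = -1.
Ram(12597, 209) = {3, 11, 17, 19}; no ℚ_3-point on the conic.

[3, 11, 17, 19]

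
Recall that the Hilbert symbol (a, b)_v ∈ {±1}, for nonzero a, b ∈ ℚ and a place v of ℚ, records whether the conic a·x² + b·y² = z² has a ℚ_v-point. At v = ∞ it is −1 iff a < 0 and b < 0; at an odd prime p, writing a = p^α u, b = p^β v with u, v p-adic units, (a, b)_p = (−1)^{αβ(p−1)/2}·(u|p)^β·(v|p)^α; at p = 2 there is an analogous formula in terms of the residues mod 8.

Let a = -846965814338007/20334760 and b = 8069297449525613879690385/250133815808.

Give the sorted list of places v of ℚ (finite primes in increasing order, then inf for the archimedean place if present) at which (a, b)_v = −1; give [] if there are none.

(a, b) ≡ (-2470, 3570) mod (ℚ^×)²; places V = {2, 3, 5, 7, 13, 17, 19, 23, 31, ∞}.
(a,b)_5: α=-1, u≡4; β=1, v≡4 (mod 5); (4|5)=+1, (4|5)=+1; sign (−1)^0·+1^1·+1^-1 = +1.
(a,b)_31: α=-2, u≡10; β=-4, v≡1 (mod 31); (10|31)=+1, (1|31)=+1; sign (−1)^0·+1^-4·+1^-2 = +1.
(a,b)_3: α=4, u≡2; β=7, v≡2 (mod 3); (2|3)=-1, (2|3)=-1; sign (−1)^0·-1^7·-1^4 = -1.
(a,b)_23: α=-2, u≡21; β=-2, v≡20 (mod 23); (21|23)=-1, (20|23)=-1; sign (−1)^0·-1^-2·-1^-2 = +1.
(a,b)_17: α=2, u≡6; β=3, v≡11 (mod 17); (6|17)=-1, (11|17)=-1; sign (−1)^0·-1^3·-1^2 = -1.
(a,b)_7: α=4, u≡4; β=9, v≡6 (mod 7); (4|7)=+1, (6|7)=-1; sign (−1)^0·+1^9·-1^4 = +1.
(a,b)_∞: sgn(-2470)=−, sgn(3570)=+, so +1.
(a,b)_2: α=-3, β=-9; u≡5, v≡1 (mod 8); ε(u)ε(v)=0·0, αω(v)=-3·0, βω(u)=-9·1; sum ≡ 1  ⇒  -1.
(a,b)_13: α=3, u≡7; β=4, v≡2 (mod 13); (7|13)=-1, (2|13)=-1; sign (−1)^0·-1^4·-1^3 = -1.
(a,b)_19: α=3, u≡3; β=4, v≡11 (mod 19); (3|19)=-1, (11|19)=+1; sign (−1)^0·-1^4·+1^3 = +1.
(-2470, 3570 / ℚ) ramifies at {2, 3, 13, 17}: a division algebra.

[2, 3, 13, 17]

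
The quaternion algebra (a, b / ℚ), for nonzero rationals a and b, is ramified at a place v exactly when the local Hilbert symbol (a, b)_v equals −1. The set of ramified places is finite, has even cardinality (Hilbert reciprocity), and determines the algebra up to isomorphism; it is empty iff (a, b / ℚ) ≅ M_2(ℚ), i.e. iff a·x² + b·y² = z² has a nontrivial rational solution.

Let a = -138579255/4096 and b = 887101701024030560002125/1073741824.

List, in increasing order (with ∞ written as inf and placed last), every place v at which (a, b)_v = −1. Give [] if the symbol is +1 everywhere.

(a, b) ≡ (-190095, 63365) mod (ℚ^×)²; places V = {2, 3, 5, 19, 23, 29, ∞}.
(a,b)_23: α=1, u≡5; β=3, v≡9 (mod 23); (5|23)=-1, (9|23)=+1; sign (−1)^1·-1^3·+1^1 = +1.
(a,b)_2: α=-12, β=-30; u≡1, v≡5 (mod 8); ε(u)ε(v)=0·0, αω(v)=-12·1, βω(u)=-30·0; sum ≡ 0  ⇒  +1.
(a,b)_5: α=1, u≡4; β=3, v≡3 (mod 5); (4|5)=+1, (3|5)=-1; sign (−1)^0·+1^3·-1^1 = -1.
(a,b)_19: α=1, u≡12; β=3, v≡15 (mod 19); (12|19)=-1, (15|19)=-1; sign (−1)^1·-1^3·-1^1 = -1.
(a,b)_∞: sgn(-190095)=−, sgn(63365)=+, so +1.
(a,b)_3: α=7, u≡1; β=20, v≡2 (mod 3); (1|3)=+1, (2|3)=-1; sign (−1)^0·+1^20·-1^7 = -1.
(a,b)_29: α=1, u≡16; β=3, v≡15 (mod 29); (16|29)=+1, (15|29)=-1; sign (−1)^0·+1^3·-1^1 = -1.
Ram(-190095, 63365) = {3, 5, 19, 29}; no ℚ_3-point on the conic.

[3, 5, 19, 29]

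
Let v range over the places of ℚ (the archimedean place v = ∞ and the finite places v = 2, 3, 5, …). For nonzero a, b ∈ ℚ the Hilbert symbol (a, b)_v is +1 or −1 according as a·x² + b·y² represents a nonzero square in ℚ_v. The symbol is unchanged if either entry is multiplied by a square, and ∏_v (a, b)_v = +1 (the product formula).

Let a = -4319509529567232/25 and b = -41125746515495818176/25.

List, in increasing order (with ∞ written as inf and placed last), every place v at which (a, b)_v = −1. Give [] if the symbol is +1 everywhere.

[11, inf]

Mod squares: a ≡ -9282, b ≡ -8151. Check v ∈ {∞, 2, 3, 5, 7, 11, 13, 17, 19}.
v=17: a=17^3·(≡1), b=17^4·(≡13) mod 17; (1|17)=+1, (13|17)=+1; (−1)^{3·4·8}·(+1)^4·(+1)^3 = +1.
v=2: v_2(a)=13, v_2(b)=6; units ≡ 7, 1 (mod 8); ε·ε+αω+βω = 1·0+13·0+6·0 ≡ 0  ⇒  (a,b)_2 = +1.
v=19: a=19^2·(≡16), b=19^3·(≡2) mod 19; (16|19)=+1, (2|19)=-1; (−1)^{2·3·9}·(+1)^3·(-1)^2 = +1.
v=11: a=11^2·(≡10), b=11^3·(≡2) mod 11; (10|11)=-1, (2|11)=-1; (−1)^{2·3·5}·(-1)^3·(-1)^2 = -1.
v=5: a=5^-2·(≡3), b=5^-2·(≡4) mod 5; (3|5)=-1, (4|5)=+1; (−1)^{-2·-2·2}·(-1)^-2·(+1)^-2 = +1.
v=13: a=13^1·(≡12), b=13^1·(≡10) mod 13; (12|13)=+1, (10|13)=+1; (−1)^{1·1·6}·(+1)^1·(+1)^1 = +1.
v=∞: -9282 < 0 and -8151 < 0  ⇒  (a,b)_∞ = -1.
v=3: a=3^3·(≡2), b=3^3·(≡1) mod 3; (2|3)=-1, (1|3)=+1; (−1)^{3·3·1}·(-1)^3·(+1)^3 = +1.
v=7: a=7^1·(≡4), b=7^4·(≡1) mod 7; (4|7)=+1, (1|7)=+1; (−1)^{1·4·3}·(+1)^4·(+1)^1 = +1.
(-9282, -8151 / ℚ) ramifies at {11, ∞}: a division algebra.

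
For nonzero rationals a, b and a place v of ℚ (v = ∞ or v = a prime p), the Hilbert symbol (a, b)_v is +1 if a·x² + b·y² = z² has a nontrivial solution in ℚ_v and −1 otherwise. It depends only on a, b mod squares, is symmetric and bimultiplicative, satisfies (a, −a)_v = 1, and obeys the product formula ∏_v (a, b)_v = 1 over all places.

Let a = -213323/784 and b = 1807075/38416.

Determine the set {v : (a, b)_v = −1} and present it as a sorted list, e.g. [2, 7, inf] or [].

(a, b) ≡ (-1763, 43) mod (ℚ^×)²; places V = {2, 5, 7, 11, 41, 43, ∞}.
(a,b)_5: α=0, u≡3; β=2, v≡3 (mod 5); (3|5)=-1, (3|5)=-1; sign (−1)^0·-1^2·-1^0 = +1.
(a,b)_41: α=1, u≡9; β=2, v≡32 (mod 41); (9|41)=+1, (32|41)=+1; sign (−1)^0·+1^2·+1^1 = +1.
(a,b)_7: α=-2, u≡1; β=-4, v≡2 (mod 7); (1|7)=+1, (2|7)=+1; sign (−1)^0·+1^-4·+1^-2 = +1.
(a,b)_∞: sgn(-1763)=−, sgn(43)=+, so +1.
(a,b)_2: α=-4, β=-4; u≡5, v≡3 (mod 8); ε(u)ε(v)=0·1, αω(v)=-4·1, βω(u)=-4·1; sum ≡ 0  ⇒  +1.
(a,b)_11: α=2, u≡10; β=0, v≡7 (mod 11); (10|11)=-1, (7|11)=-1; sign (−1)^0·-1^0·-1^2 = +1.
(a,b)_43: α=1, u≡7; β=1, v≡16 (mod 43); (7|43)=-1, (16|43)=+1; sign (−1)^1·-1^1·+1^1 = +1.
Every local symbol is +1, so the conic -1763·x² + 43·y² = z² has ℚ_v-points for all v and hence a ℚ-point; (a, b / ℚ) ≅ M_2(ℚ).

[]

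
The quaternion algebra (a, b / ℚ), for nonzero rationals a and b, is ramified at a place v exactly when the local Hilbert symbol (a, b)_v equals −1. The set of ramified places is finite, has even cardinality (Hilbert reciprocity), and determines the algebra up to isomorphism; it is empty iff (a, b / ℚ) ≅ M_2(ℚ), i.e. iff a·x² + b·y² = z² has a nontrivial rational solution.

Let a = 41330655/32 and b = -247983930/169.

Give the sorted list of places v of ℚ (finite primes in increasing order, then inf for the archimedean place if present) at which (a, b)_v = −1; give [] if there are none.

Mod squares: a ≡ 113390, b ≡ -340170. Check v ∈ {∞, 2, 3, 5, 13, 17, 23, 29}.
v=17: a=17^1·(≡3), b=17^1·(≡15) mod 17; (3|17)=-1, (15|17)=+1; (−1)^{1·1·8}·(-1)^1·(+1)^1 = -1.
v=29: a=29^1·(≡16), b=29^1·(≡17) mod 29; (16|29)=+1, (17|29)=-1; (−1)^{1·1·14}·(+1)^1·(-1)^1 = -1.
v=∞: 113390 > 0 and -340170 < 0  ⇒  (a,b)_∞ = +1.
v=23: a=23^1·(≡2), b=23^1·(≡21) mod 23; (2|23)=+1, (21|23)=-1; (−1)^{1·1·11}·(+1)^1·(-1)^1 = +1.
v=2: v_2(a)=-5, v_2(b)=1; units ≡ 7, 3 (mod 8); ε·ε+αω+βω = 1·1+-5·1+1·0 ≡ 0  ⇒  (a,b)_2 = +1.
v=5: a=5^1·(≡3), b=5^1·(≡1) mod 5; (3|5)=-1, (1|5)=+1; (−1)^{1·1·2}·(-1)^1·(+1)^1 = -1.
v=13: a=13^0·(≡9), b=13^-2·(≡1) mod 13; (9|13)=+1, (1|13)=+1; (−1)^{0·-2·6}·(+1)^-2·(+1)^0 = +1.
v=3: a=3^6·(≡2), b=3^7·(≡1) mod 3; (2|3)=-1, (1|3)=+1; (−1)^{6·7·1}·(-1)^7·(+1)^6 = -1.
Ram(113390, -340170) = {3, 5, 17, 29}; no ℚ_3-point on the conic.

[3, 5, 17, 29]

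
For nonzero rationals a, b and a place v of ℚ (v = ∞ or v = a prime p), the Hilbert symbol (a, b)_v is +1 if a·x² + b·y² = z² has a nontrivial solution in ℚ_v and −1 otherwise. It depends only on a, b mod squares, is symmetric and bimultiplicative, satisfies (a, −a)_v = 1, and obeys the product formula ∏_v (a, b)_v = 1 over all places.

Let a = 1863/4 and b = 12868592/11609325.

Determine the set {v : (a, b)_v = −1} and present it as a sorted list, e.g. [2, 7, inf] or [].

[2, 23]

(a, b) ≡ (23, 299) mod (ℚ^×)²; places V = {2, 3, 5, 7, 11, 13, 17, 23, ∞}.
(a,b)_3: α=4, u≡2; β=-6, v≡2 (mod 3); (2|3)=-1, (2|3)=-1; sign (−1)^0·-1^-6·-1^4 = +1.
(a,b)_∞: sgn(23)=+, sgn(299)=+, so +1.
(a,b)_11: α=0, u≡1; β=2, v≡2 (mod 11); (1|11)=+1, (2|11)=-1; sign (−1)^0·+1^2·-1^0 = +1.
(a,b)_5: α=0, u≡2; β=-2, v≡4 (mod 5); (2|5)=-1, (4|5)=+1; sign (−1)^0·-1^-2·+1^0 = +1.
(a,b)_17: α=0, u≡11; β=2, v≡7 (mod 17); (11|17)=-1, (7|17)=-1; sign (−1)^0·-1^2·-1^0 = +1.
(a,b)_7: α=0, u≡2; β=-2, v≡3 (mod 7); (2|7)=+1, (3|7)=-1; sign (−1)^0·+1^-2·-1^0 = +1.
(a,b)_2: α=-2, β=4; u≡7, v≡3 (mod 8); ε(u)ε(v)=1·1, αω(v)=-2·1, βω(u)=4·0; sum ≡ 1  ⇒  -1.
(a,b)_13: α=0, u≡1; β=-1, v≡3 (mod 13); (1|13)=+1, (3|13)=+1; sign (−1)^0·+1^-1·+1^0 = +1.
(a,b)_23: α=1, u≡3; β=1, v≡1 (mod 23); (3|23)=+1, (1|23)=+1; sign (−1)^1·+1^1·+1^1 = -1.
|Ram(23, 299)| = 2, even; anisotropic at {2, 23}.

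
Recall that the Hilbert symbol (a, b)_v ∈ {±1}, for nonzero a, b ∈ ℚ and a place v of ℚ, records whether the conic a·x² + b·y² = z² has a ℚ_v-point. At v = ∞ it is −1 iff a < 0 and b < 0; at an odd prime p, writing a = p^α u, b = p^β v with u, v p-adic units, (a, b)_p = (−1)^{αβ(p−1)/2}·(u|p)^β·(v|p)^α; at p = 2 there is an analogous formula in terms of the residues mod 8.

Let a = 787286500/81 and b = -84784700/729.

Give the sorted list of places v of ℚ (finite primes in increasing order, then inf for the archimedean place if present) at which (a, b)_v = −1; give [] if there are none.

(a, b) ≡ (385, -143) mod (ℚ^×)²; places V = {2, 3, 5, 7, 11, 13, ∞}.
(a,b)_3: α=-4, u≡1; β=-6, v≡1 (mod 3); (1|3)=+1, (1|3)=+1; sign (−1)^0·+1^-6·+1^-4 = +1.
(a,b)_13: α=2, u≡5; β=1, v≡5 (mod 13); (5|13)=-1, (5|13)=-1; sign (−1)^0·-1^1·-1^2 = -1.
(a,b)_∞: sgn(385)=+, sgn(-143)=−, so +1.
(a,b)_11: α=3, u≡2; β=3, v≡4 (mod 11); (2|11)=-1, (4|11)=+1; sign (−1)^1·-1^3·+1^3 = +1.
(a,b)_2: α=2, β=2; u≡1, v≡1 (mod 8); ε(u)ε(v)=0·0, αω(v)=2·0, βω(u)=2·0; sum ≡ 0  ⇒  +1.
(a,b)_7: α=1, u≡6; β=2, v≡2 (mod 7); (6|7)=-1, (2|7)=+1; sign (−1)^0·-1^2·+1^1 = +1.
(a,b)_5: α=3, u≡2; β=2, v≡3 (mod 5); (2|5)=-1, (3|5)=-1; sign (−1)^0·-1^2·-1^3 = -1.
|Ram(385, -143)| = 2, even; anisotropic at {5, 13}.

[5, 13]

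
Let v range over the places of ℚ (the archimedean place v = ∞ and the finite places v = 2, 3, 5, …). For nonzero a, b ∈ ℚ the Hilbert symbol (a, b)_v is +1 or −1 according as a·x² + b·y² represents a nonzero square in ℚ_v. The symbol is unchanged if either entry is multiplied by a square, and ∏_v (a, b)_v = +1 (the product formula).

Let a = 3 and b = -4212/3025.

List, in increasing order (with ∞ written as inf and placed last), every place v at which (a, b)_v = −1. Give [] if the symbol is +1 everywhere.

[2, 3]

(a, b) ≡ (3, -13) mod (ℚ^×)²; places V = {2, 3, 5, 11, 13, ∞}.
(a,b)_5: α=0, u≡3; β=-2, v≡3 (mod 5); (3|5)=-1, (3|5)=-1; sign (−1)^0·-1^-2·-1^0 = +1.
(a,b)_11: α=0, u≡3; β=-2, v≡4 (mod 11); (3|11)=+1, (4|11)=+1; sign (−1)^0·+1^-2·+1^0 = +1.
(a,b)_3: α=1, u≡1; β=4, v≡2 (mod 3); (1|3)=+1, (2|3)=-1; sign (−1)^0·+1^4·-1^1 = -1.
(a,b)_∞: sgn(3)=+, sgn(-13)=−, so +1.
(a,b)_2: α=0, β=2; u≡3, v≡3 (mod 8); ε(u)ε(v)=1·1, αω(v)=0·1, βω(u)=2·1; sum ≡ 1  ⇒  -1.
(a,b)_13: α=0, u≡3; β=1, v≡3 (mod 13); (3|13)=+1, (3|13)=+1; sign (−1)^0·+1^1·+1^0 = +1.
(3, -13 / ℚ) ramifies at {2, 3}: a division algebra.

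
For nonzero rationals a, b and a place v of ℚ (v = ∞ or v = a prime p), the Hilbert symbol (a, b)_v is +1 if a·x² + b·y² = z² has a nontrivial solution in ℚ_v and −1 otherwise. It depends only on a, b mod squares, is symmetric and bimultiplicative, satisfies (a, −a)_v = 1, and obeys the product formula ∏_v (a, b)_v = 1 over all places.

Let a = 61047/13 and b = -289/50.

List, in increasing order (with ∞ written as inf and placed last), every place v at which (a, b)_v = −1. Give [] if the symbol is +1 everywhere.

[7, 13]

Mod squares: a ≡ 88179, b ≡ -2. Check v ∈ {∞, 2, 3, 5, 7, 13, 17, 19}.
v=2: v_2(a)=0, v_2(b)=-1; units ≡ 3, 7 (mod 8); ε·ε+αω+βω = 1·1+0·0+-1·1 ≡ 0  ⇒  (a,b)_2 = +1.
v=13: a=13^-1·(≡12), b=13^0·(≡8) mod 13; (12|13)=+1, (8|13)=-1; (−1)^{-1·0·6}·(+1)^0·(-1)^-1 = -1.
v=5: a=5^0·(≡4), b=5^-2·(≡3) mod 5; (4|5)=+1, (3|5)=-1; (−1)^{0·-2·2}·(+1)^-2·(-1)^0 = +1.
v=17: a=17^1·(≡16), b=17^2·(≡1) mod 17; (16|17)=+1, (1|17)=+1; (−1)^{1·2·8}·(+1)^2·(+1)^1 = +1.
v=7: a=7^1·(≡1), b=7^0·(≡5) mod 7; (1|7)=+1, (5|7)=-1; (−1)^{1·0·3}·(+1)^0·(-1)^1 = -1.
v=∞: 88179 > 0 and -2 < 0  ⇒  (a,b)_∞ = +1.
v=19: a=19^1·(≡6), b=19^0·(≡6) mod 19; (6|19)=+1, (6|19)=+1; (−1)^{1·0·9}·(+1)^0·(+1)^1 = +1.
v=3: a=3^3·(≡2), b=3^0·(≡1) mod 3; (2|3)=-1, (1|3)=+1; (−1)^{3·0·1}·(-1)^0·(+1)^3 = +1.
|Ram(88179, -2)| = 2, even; anisotropic at {7, 13}.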